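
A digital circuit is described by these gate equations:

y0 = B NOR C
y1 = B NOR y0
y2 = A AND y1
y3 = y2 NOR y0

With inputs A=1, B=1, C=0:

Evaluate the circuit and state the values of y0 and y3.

y0 = B NOR C = 1 NOR 0 = 0
y1 = B NOR y0 = 1 NOR 0 = 0
y2 = A AND y1 = 1 AND 0 = 0
y3 = y2 NOR y0 = 0 NOR 0 = 1

y0 = 0  y3 = 1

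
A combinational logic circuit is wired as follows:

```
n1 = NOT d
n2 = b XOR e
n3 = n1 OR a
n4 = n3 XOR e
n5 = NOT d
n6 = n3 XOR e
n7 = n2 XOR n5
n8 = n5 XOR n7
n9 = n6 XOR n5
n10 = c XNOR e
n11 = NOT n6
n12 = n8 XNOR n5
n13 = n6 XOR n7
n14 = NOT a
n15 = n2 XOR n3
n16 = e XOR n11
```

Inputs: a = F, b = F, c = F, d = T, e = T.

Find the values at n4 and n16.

n1 = NOT d = NOT T = F
n3 = n1 OR a = F OR F = F
n4 = n3 XOR e = F XOR T = T
n6 = n3 XOR e = F XOR T = T
n11 = NOT n6 = NOT T = F
n16 = e XOR n11 = T XOR F = T

n4 = T, n16 = T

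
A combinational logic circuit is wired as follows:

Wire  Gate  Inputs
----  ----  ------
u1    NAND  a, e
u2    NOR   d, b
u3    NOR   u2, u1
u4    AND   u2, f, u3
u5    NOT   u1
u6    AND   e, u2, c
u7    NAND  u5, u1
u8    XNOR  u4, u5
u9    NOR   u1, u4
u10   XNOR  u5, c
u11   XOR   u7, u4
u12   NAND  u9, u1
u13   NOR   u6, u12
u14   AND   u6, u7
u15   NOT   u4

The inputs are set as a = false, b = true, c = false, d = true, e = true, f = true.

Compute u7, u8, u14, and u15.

u1 = a NAND e = false NAND true = true
u2 = d NOR b = true NOR true = false
u3 = u2 NOR u1 = false NOR true = false
u4 = u2 AND f AND u3 = false AND true AND false = false
u5 = NOT u1 = NOT true = false
u6 = e AND u2 AND c = true AND false AND false = false
u7 = u5 NAND u1 = false NAND true = true
u8 = u4 XNOR u5 = false XNOR false = true
u14 = u6 AND u7 = false AND true = false
u15 = NOT u4 = NOT false = true

u7 = true, u8 = true, u14 = false, u15 = true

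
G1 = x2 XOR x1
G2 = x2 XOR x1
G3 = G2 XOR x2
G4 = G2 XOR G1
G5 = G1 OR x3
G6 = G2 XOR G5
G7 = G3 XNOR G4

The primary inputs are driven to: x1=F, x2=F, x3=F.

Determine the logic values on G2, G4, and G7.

G2 = F  G4 = F  G7 = T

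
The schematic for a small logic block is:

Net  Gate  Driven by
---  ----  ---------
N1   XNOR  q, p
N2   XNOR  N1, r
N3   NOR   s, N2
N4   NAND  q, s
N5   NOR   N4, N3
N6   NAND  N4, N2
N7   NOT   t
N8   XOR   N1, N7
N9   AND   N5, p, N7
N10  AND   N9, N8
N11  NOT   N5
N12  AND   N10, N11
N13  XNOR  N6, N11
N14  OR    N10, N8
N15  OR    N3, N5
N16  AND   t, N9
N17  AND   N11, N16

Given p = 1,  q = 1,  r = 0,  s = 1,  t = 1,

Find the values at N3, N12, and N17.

N3 = 0, N12 = 0, N17 = 0

N1 = q XNOR p = 1 XNOR 1 = 1
N2 = N1 XNOR r = 1 XNOR 0 = 0
N3 = s NOR N2 = 1 NOR 0 = 0
N4 = q NAND s = 1 NAND 1 = 0
N5 = N4 NOR N3 = 0 NOR 0 = 1
N7 = NOT t = NOT 1 = 0
N8 = N1 XOR N7 = 1 XOR 0 = 1
N9 = N5 AND p AND N7 = 1 AND 1 AND 0 = 0
N10 = N9 AND N8 = 0 AND 1 = 0
N11 = NOT N5 = NOT 1 = 0
N12 = N10 AND N11 = 0 AND 0 = 0
N16 = t AND N9 = 1 AND 0 = 0
N17 = N11 AND N16 = 0 AND 0 = 0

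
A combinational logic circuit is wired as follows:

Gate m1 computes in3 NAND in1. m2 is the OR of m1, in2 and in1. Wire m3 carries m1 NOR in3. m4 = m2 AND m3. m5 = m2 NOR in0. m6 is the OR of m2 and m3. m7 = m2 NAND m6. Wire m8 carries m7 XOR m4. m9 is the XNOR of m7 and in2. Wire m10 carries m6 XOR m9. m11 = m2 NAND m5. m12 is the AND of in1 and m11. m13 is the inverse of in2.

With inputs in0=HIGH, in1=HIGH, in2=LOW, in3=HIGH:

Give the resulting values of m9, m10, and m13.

m1 = in3 NAND in1 = HIGH NAND HIGH = LOW
m2 = m1 OR in2 OR in1 = LOW OR LOW OR HIGH = HIGH
m3 = m1 NOR in3 = LOW NOR HIGH = LOW
m6 = m2 OR m3 = HIGH OR LOW = HIGH
m7 = m2 NAND m6 = HIGH NAND HIGH = LOW
m9 = m7 XNOR in2 = LOW XNOR LOW = HIGH
m10 = m6 XOR m9 = HIGH XOR HIGH = LOW
m13 = NOT in2 = NOT LOW = HIGH

m9 = HIGH  m10 = LOW  m13 = HIGH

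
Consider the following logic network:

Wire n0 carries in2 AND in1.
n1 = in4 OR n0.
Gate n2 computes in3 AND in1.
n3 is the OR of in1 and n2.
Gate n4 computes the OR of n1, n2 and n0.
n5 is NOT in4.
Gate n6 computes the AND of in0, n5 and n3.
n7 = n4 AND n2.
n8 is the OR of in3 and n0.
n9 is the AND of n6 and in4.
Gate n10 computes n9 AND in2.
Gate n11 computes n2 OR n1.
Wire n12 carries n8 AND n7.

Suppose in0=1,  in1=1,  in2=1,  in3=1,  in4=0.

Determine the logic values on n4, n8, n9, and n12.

n0 = in2 AND in1 = 1 AND 1 = 1
n1 = in4 OR n0 = 0 OR 1 = 1
n2 = in3 AND in1 = 1 AND 1 = 1
n3 = in1 OR n2 = 1 OR 1 = 1
n4 = n1 OR n2 OR n0 = 1 OR 1 OR 1 = 1
n5 = NOT in4 = NOT 0 = 1
n6 = in0 AND n5 AND n3 = 1 AND 1 AND 1 = 1
n7 = n4 AND n2 = 1 AND 1 = 1
n8 = in3 OR n0 = 1 OR 1 = 1
n9 = n6 AND in4 = 1 AND 0 = 0
n12 = n8 AND n7 = 1 AND 1 = 1

n4 = 1, n8 = 1, n9 = 0, n12 = 1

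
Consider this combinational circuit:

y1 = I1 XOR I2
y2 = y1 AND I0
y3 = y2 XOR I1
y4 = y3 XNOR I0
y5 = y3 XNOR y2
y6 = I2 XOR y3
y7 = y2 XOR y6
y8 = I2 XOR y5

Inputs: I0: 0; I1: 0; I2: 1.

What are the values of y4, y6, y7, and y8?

y1 = I1 XOR I2 = 0 XOR 1 = 1
y2 = y1 AND I0 = 1 AND 0 = 0
y3 = y2 XOR I1 = 0 XOR 0 = 0
y4 = y3 XNOR I0 = 0 XNOR 0 = 1
y5 = y3 XNOR y2 = 0 XNOR 0 = 1
y6 = I2 XOR y3 = 1 XOR 0 = 1
y7 = y2 XOR y6 = 0 XOR 1 = 1
y8 = I2 XOR y5 = 1 XOR 1 = 0

y4 = 1, y6 = 1, y7 = 1, y8 = 0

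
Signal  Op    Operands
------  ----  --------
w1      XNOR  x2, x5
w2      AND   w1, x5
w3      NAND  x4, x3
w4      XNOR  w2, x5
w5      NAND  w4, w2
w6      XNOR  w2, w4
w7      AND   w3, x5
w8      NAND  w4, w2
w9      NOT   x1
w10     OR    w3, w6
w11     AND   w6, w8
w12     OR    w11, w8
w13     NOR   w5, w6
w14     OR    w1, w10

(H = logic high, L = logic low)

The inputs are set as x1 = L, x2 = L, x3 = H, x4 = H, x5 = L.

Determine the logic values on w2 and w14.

w1 = x2 XNOR x5 = L XNOR L = H
w2 = w1 AND x5 = H AND L = L
w3 = x4 NAND x3 = H NAND H = L
w4 = w2 XNOR x5 = L XNOR L = H
w6 = w2 XNOR w4 = L XNOR H = L
w10 = w3 OR w6 = L OR L = L
w14 = w1 OR w10 = H OR L = H

w2 = L; w14 = H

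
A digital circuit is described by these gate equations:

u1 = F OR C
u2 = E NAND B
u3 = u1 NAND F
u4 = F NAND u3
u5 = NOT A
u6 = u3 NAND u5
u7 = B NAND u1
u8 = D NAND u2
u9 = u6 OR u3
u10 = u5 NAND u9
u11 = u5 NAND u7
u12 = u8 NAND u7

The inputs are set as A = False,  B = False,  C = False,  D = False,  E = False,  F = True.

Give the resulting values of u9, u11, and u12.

u9 = True  u11 = False  u12 = False

u1 = F OR C = True OR False = True
u2 = E NAND B = False NAND False = True
u3 = u1 NAND F = True NAND True = False
u5 = NOT A = NOT False = True
u6 = u3 NAND u5 = False NAND True = True
u7 = B NAND u1 = False NAND True = True
u8 = D NAND u2 = False NAND True = True
u9 = u6 OR u3 = True OR False = True
u11 = u5 NAND u7 = True NAND True = False
u12 = u8 NAND u7 = True NAND True = False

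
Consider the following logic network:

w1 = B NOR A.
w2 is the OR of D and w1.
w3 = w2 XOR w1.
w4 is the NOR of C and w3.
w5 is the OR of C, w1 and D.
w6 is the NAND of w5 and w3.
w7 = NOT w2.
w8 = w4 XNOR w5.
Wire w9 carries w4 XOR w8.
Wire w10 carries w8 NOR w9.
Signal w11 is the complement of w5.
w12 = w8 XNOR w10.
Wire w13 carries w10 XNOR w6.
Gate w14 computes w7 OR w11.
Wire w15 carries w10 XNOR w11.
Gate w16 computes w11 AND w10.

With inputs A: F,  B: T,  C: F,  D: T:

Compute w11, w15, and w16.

w11 = F; w15 = F; w16 = F

w1 = B NOR A = T NOR F = F
w2 = D OR w1 = T OR F = T
w3 = w2 XOR w1 = T XOR F = T
w4 = C NOR w3 = F NOR T = F
w5 = C OR w1 OR D = F OR F OR T = T
w8 = w4 XNOR w5 = F XNOR T = F
w9 = w4 XOR w8 = F XOR F = F
w10 = w8 NOR w9 = F NOR F = T
w11 = NOT w5 = NOT T = F
w15 = w10 XNOR w11 = T XNOR F = F
w16 = w11 AND w10 = F AND T = F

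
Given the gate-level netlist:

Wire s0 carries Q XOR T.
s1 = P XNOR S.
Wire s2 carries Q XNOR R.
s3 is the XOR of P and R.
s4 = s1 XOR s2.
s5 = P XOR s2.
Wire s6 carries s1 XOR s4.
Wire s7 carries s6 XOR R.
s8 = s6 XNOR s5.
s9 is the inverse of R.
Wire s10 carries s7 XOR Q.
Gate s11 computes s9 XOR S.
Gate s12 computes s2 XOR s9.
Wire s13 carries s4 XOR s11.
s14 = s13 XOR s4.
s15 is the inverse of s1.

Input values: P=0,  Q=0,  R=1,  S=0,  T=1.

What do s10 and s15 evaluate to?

s10 = 1  s15 = 0

s1 = P XNOR S = 0 XNOR 0 = 1
s2 = Q XNOR R = 0 XNOR 1 = 0
s4 = s1 XOR s2 = 1 XOR 0 = 1
s6 = s1 XOR s4 = 1 XOR 1 = 0
s7 = s6 XOR R = 0 XOR 1 = 1
s10 = s7 XOR Q = 1 XOR 0 = 1
s15 = NOT s1 = NOT 1 = 0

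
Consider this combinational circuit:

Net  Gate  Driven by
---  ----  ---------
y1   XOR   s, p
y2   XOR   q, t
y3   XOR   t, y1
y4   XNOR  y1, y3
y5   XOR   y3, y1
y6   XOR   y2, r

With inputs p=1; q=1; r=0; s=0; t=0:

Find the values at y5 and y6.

y5 = 0; y6 = 1

y1 = s XOR p = 0 XOR 1 = 1
y2 = q XOR t = 1 XOR 0 = 1
y3 = t XOR y1 = 0 XOR 1 = 1
y5 = y3 XOR y1 = 1 XOR 1 = 0
y6 = y2 XOR r = 1 XOR 0 = 1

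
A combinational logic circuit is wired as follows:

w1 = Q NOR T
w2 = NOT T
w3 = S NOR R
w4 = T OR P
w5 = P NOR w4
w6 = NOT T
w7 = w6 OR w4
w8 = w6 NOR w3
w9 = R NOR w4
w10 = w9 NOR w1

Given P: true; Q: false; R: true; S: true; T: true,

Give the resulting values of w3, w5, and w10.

w1 = Q NOR T = false NOR true = false
w3 = S NOR R = true NOR true = false
w4 = T OR P = true OR true = true
w5 = P NOR w4 = true NOR true = false
w9 = R NOR w4 = true NOR true = false
w10 = w9 NOR w1 = false NOR false = true

w3 = false  w5 = false  w10 = true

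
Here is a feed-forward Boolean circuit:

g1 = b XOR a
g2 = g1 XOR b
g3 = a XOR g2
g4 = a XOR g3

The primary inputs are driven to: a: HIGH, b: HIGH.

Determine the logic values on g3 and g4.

g3 = LOW; g4 = HIGH

g1 = b XOR a = HIGH XOR HIGH = LOW
g2 = g1 XOR b = LOW XOR HIGH = HIGH
g3 = a XOR g2 = HIGH XOR HIGH = LOW
g4 = a XOR g3 = HIGH XOR LOW = HIGH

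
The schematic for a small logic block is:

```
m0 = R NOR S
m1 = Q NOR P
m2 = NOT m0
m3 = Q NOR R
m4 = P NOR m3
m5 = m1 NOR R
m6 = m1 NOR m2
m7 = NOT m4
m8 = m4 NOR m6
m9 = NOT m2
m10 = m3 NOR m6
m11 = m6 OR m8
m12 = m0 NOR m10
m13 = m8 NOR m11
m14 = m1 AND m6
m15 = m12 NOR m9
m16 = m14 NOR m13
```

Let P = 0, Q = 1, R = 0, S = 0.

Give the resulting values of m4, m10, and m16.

m4 = 1  m10 = 0  m16 = 1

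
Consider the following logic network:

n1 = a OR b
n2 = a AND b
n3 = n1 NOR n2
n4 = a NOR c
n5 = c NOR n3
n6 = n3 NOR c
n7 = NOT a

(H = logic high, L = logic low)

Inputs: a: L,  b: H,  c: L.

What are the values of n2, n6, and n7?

n2 = L  n6 = H  n7 = H

n1 = a OR b = L OR H = H
n2 = a AND b = L AND H = L
n3 = n1 NOR n2 = H NOR L = L
n6 = n3 NOR c = L NOR L = H
n7 = NOT a = NOT L = H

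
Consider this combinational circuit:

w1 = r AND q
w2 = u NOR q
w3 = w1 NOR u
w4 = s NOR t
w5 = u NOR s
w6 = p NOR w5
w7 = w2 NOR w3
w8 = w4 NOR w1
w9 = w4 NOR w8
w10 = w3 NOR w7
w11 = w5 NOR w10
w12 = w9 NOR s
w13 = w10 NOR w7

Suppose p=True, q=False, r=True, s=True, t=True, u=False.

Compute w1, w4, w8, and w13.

w1 = False, w4 = False, w8 = True, w13 = True

w1 = r AND q = True AND False = False
w2 = u NOR q = False NOR False = True
w3 = w1 NOR u = False NOR False = True
w4 = s NOR t = True NOR True = False
w7 = w2 NOR w3 = True NOR True = False
w8 = w4 NOR w1 = False NOR False = True
w10 = w3 NOR w7 = True NOR False = False
w13 = w10 NOR w7 = False NOR False = True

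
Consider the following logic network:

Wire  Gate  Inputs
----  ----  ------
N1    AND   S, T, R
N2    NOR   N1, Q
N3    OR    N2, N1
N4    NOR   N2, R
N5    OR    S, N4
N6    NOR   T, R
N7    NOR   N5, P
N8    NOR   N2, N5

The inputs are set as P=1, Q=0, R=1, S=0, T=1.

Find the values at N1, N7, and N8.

N1 = 0, N7 = 0, N8 = 0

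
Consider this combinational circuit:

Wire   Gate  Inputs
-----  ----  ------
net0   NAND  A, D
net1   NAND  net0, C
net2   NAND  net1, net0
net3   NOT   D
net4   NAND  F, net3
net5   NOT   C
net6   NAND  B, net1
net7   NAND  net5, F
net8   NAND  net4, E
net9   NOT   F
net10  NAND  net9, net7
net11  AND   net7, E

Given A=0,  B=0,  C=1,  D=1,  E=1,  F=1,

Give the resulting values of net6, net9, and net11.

net0 = A NAND D = 0 NAND 1 = 1
net1 = net0 NAND C = 1 NAND 1 = 0
net5 = NOT C = NOT 1 = 0
net6 = B NAND net1 = 0 NAND 0 = 1
net7 = net5 NAND F = 0 NAND 1 = 1
net9 = NOT F = NOT 1 = 0
net11 = net7 AND E = 1 AND 1 = 1

net6 = 1  net9 = 0  net11 = 1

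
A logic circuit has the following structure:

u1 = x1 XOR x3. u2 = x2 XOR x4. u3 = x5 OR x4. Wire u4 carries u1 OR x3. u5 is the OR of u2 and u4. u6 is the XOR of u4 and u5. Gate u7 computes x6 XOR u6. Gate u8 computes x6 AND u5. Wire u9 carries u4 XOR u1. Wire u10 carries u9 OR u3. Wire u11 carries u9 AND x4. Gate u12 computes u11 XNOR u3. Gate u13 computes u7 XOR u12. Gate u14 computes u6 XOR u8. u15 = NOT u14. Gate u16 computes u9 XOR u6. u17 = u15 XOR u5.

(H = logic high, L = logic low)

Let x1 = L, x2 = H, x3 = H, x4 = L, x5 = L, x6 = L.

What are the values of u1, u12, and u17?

u1 = x1 XOR x3 = L XOR H = H
u2 = x2 XOR x4 = H XOR L = H
u3 = x5 OR x4 = L OR L = L
u4 = u1 OR x3 = H OR H = H
u5 = u2 OR u4 = H OR H = H
u6 = u4 XOR u5 = H XOR H = L
u8 = x6 AND u5 = L AND H = L
u9 = u4 XOR u1 = H XOR H = L
u11 = u9 AND x4 = L AND L = L
u12 = u11 XNOR u3 = L XNOR L = H
u14 = u6 XOR u8 = L XOR L = L
u15 = NOT u14 = NOT L = H
u17 = u15 XOR u5 = H XOR H = L

u1 = H, u12 = H, u17 = L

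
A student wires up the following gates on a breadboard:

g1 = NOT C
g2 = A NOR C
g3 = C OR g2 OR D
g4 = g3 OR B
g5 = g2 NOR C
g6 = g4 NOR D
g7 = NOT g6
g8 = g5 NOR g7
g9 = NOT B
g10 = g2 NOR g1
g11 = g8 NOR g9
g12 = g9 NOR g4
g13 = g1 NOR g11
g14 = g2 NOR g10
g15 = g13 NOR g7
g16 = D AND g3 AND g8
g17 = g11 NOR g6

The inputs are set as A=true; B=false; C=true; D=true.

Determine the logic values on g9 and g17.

g9 = true; g17 = true

g2 = A NOR C = true NOR true = false
g3 = C OR g2 OR D = true OR false OR true = true
g4 = g3 OR B = true OR false = true
g5 = g2 NOR C = false NOR true = false
g6 = g4 NOR D = true NOR true = false
g7 = NOT g6 = NOT false = true
g8 = g5 NOR g7 = false NOR true = false
g9 = NOT B = NOT false = true
g11 = g8 NOR g9 = false NOR true = false
g17 = g11 NOR g6 = false NOR false = true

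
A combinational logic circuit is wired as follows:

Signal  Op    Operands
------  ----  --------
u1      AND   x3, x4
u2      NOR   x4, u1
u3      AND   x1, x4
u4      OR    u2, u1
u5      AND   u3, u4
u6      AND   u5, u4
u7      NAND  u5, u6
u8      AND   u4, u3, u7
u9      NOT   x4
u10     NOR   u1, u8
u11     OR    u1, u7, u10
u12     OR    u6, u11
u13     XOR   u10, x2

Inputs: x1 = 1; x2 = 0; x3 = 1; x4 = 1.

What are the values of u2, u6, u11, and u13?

u1 = x3 AND x4 = 1 AND 1 = 1
u2 = x4 NOR u1 = 1 NOR 1 = 0
u3 = x1 AND x4 = 1 AND 1 = 1
u4 = u2 OR u1 = 0 OR 1 = 1
u5 = u3 AND u4 = 1 AND 1 = 1
u6 = u5 AND u4 = 1 AND 1 = 1
u7 = u5 NAND u6 = 1 NAND 1 = 0
u8 = u4 AND u3 AND u7 = 1 AND 1 AND 0 = 0
u10 = u1 NOR u8 = 1 NOR 0 = 0
u11 = u1 OR u7 OR u10 = 1 OR 0 OR 0 = 1
u13 = u10 XOR x2 = 0 XOR 0 = 0

u2 = 0  u6 = 1  u11 = 1  u13 = 0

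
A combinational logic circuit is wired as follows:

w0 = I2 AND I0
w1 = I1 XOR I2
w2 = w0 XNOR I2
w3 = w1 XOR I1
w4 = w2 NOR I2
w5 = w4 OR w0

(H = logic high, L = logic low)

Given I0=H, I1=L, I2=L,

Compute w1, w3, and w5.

w0 = I2 AND I0 = L AND H = L
w1 = I1 XOR I2 = L XOR L = L
w2 = w0 XNOR I2 = L XNOR L = H
w3 = w1 XOR I1 = L XOR L = L
w4 = w2 NOR I2 = H NOR L = L
w5 = w4 OR w0 = L OR L = L

w1 = L, w3 = L, w5 = L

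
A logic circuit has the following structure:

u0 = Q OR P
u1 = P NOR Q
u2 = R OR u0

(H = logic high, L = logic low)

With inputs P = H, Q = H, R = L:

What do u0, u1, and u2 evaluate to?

u0 = Q OR P = H OR H = H
u1 = P NOR Q = H NOR H = L
u2 = R OR u0 = L OR H = H

u0 = H, u1 = L, u2 = H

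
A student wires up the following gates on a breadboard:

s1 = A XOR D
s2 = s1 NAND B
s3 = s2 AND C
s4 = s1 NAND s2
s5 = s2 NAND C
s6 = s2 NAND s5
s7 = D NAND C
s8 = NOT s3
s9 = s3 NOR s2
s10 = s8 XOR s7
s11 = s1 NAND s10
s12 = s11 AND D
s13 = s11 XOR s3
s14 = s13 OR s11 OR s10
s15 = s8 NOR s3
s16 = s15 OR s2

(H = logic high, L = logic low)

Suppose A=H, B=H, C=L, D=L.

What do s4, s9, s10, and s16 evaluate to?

s1 = A XOR D = H XOR L = H
s2 = s1 NAND B = H NAND H = L
s3 = s2 AND C = L AND L = L
s4 = s1 NAND s2 = H NAND L = H
s7 = D NAND C = L NAND L = H
s8 = NOT s3 = NOT L = H
s9 = s3 NOR s2 = L NOR L = H
s10 = s8 XOR s7 = H XOR H = L
s15 = s8 NOR s3 = H NOR L = L
s16 = s15 OR s2 = L OR L = L

s4 = H  s9 = H  s10 = L  s16 = L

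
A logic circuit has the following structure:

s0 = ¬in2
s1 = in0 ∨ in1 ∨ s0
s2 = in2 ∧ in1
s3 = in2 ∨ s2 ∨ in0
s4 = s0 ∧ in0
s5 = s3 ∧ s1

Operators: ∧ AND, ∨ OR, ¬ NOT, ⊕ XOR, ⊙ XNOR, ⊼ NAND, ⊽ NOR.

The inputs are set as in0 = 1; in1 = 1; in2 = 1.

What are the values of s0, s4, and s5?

s0 = NOT in2 = NOT 1 = 0
s1 = in0 OR in1 OR s0 = 1 OR 1 OR 0 = 1
s2 = in2 AND in1 = 1 AND 1 = 1
s3 = in2 OR s2 OR in0 = 1 OR 1 OR 1 = 1
s4 = s0 AND in0 = 0 AND 1 = 0
s5 = s3 AND s1 = 1 AND 1 = 1

s0 = 0; s4 = 0; s5 = 1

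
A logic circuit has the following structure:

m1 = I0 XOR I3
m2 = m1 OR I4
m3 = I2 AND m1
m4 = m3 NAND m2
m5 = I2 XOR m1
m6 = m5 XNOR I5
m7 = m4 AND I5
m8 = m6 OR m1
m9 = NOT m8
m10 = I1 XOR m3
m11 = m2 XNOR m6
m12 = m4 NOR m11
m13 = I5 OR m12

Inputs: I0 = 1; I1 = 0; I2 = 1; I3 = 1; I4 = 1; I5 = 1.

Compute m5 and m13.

m5 = 1; m13 = 1

m1 = I0 XOR I3 = 1 XOR 1 = 0
m2 = m1 OR I4 = 0 OR 1 = 1
m3 = I2 AND m1 = 1 AND 0 = 0
m4 = m3 NAND m2 = 0 NAND 1 = 1
m5 = I2 XOR m1 = 1 XOR 0 = 1
m6 = m5 XNOR I5 = 1 XNOR 1 = 1
m11 = m2 XNOR m6 = 1 XNOR 1 = 1
m12 = m4 NOR m11 = 1 NOR 1 = 0
m13 = I5 OR m12 = 1 OR 0 = 1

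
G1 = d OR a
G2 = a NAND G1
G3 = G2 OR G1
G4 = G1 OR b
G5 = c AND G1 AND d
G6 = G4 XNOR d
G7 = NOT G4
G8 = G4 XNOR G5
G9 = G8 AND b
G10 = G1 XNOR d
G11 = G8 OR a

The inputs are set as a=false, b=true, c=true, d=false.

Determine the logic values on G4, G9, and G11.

G1 = d OR a = false OR false = false
G4 = G1 OR b = false OR true = true
G5 = c AND G1 AND d = true AND false AND false = false
G8 = G4 XNOR G5 = true XNOR false = false
G9 = G8 AND b = false AND true = false
G11 = G8 OR a = false OR false = false

G4 = true  G9 = false  G11 = false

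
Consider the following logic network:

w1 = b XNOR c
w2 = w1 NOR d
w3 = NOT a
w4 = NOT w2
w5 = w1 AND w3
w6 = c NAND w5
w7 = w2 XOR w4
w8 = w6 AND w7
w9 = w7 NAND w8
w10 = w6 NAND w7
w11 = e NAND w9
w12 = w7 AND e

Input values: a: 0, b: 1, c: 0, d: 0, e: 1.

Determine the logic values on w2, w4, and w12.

w2 = 1; w4 = 0; w12 = 1

w1 = b XNOR c = 1 XNOR 0 = 0
w2 = w1 NOR d = 0 NOR 0 = 1
w4 = NOT w2 = NOT 1 = 0
w7 = w2 XOR w4 = 1 XOR 0 = 1
w12 = w7 AND e = 1 AND 1 = 1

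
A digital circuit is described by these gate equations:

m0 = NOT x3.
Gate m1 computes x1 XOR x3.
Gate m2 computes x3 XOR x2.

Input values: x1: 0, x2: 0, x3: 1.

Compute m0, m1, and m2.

m0 = 0; m1 = 1; m2 = 1

m0 = NOT x3 = NOT 1 = 0
m1 = x1 XOR x3 = 0 XOR 1 = 1
m2 = x3 XOR x2 = 1 XOR 0 = 1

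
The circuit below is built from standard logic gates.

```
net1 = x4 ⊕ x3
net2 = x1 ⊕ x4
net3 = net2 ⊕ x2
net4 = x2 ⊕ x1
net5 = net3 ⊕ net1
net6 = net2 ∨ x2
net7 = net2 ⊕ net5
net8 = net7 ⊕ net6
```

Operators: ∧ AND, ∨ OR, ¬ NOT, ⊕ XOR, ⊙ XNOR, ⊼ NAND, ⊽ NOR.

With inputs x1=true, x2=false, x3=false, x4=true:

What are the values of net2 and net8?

net1 = x4 XOR x3 = true XOR false = true
net2 = x1 XOR x4 = true XOR true = false
net3 = net2 XOR x2 = false XOR false = false
net5 = net3 XOR net1 = false XOR true = true
net6 = net2 OR x2 = false OR false = false
net7 = net2 XOR net5 = false XOR true = true
net8 = net7 XOR net6 = true XOR false = true

net2 = false; net8 = true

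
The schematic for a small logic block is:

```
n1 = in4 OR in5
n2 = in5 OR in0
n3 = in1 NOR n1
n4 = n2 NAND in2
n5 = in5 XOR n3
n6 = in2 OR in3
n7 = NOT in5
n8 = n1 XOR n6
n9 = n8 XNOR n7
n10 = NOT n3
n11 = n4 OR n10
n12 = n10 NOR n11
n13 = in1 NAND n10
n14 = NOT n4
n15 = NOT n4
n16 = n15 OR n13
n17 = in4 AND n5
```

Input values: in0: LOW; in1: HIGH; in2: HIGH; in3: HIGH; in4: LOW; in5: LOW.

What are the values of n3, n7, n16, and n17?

n1 = in4 OR in5 = LOW OR LOW = LOW
n2 = in5 OR in0 = LOW OR LOW = LOW
n3 = in1 NOR n1 = HIGH NOR LOW = LOW
n4 = n2 NAND in2 = LOW NAND HIGH = HIGH
n5 = in5 XOR n3 = LOW XOR LOW = LOW
n7 = NOT in5 = NOT LOW = HIGH
n10 = NOT n3 = NOT LOW = HIGH
n13 = in1 NAND n10 = HIGH NAND HIGH = LOW
n15 = NOT n4 = NOT HIGH = LOW
n16 = n15 OR n13 = LOW OR LOW = LOW
n17 = in4 AND n5 = LOW AND LOW = LOW

n3 = LOW, n7 = HIGH, n16 = LOW, n17 = LOW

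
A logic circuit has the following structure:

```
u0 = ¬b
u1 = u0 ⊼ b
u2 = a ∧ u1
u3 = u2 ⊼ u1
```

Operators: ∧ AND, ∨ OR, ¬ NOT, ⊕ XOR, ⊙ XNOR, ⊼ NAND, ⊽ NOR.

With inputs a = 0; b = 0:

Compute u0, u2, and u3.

u0 = 1  u2 = 0  u3 = 1

u0 = NOT b = NOT 0 = 1
u1 = u0 NAND b = 1 NAND 0 = 1
u2 = a AND u1 = 0 AND 1 = 0
u3 = u2 NAND u1 = 0 NAND 1 = 1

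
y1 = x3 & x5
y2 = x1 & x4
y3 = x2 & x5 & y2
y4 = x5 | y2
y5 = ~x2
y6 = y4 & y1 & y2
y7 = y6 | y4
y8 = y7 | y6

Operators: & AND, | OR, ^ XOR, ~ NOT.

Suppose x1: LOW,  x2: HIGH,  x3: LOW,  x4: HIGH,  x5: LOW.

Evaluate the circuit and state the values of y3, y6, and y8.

y3 = LOW; y6 = LOW; y8 = LOW

y1 = x3 AND x5 = LOW AND LOW = LOW
y2 = x1 AND x4 = LOW AND HIGH = LOW
y3 = x2 AND x5 AND y2 = HIGH AND LOW AND LOW = LOW
y4 = x5 OR y2 = LOW OR LOW = LOW
y6 = y4 AND y1 AND y2 = LOW AND LOW AND LOW = LOW
y7 = y6 OR y4 = LOW OR LOW = LOW
y8 = y7 OR y6 = LOW OR LOW = LOW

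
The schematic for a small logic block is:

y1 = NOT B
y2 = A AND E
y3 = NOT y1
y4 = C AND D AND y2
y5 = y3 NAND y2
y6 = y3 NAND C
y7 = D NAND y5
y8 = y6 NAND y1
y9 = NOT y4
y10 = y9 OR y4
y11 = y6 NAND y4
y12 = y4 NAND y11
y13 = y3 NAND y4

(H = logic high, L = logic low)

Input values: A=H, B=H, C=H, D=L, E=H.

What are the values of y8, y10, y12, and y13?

y8 = H; y10 = H; y12 = H; y13 = H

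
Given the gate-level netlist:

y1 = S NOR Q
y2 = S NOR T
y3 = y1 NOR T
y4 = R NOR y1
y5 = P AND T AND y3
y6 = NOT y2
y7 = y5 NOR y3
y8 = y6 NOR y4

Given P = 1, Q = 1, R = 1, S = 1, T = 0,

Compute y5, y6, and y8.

y5 = 0; y6 = 1; y8 = 0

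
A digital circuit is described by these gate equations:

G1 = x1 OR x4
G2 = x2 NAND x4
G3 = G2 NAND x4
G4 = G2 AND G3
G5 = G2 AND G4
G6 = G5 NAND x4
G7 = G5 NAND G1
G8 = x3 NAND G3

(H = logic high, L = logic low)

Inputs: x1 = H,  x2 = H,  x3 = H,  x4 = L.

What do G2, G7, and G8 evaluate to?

G2 = H  G7 = L  G8 = L

G1 = x1 OR x4 = H OR L = H
G2 = x2 NAND x4 = H NAND L = H
G3 = G2 NAND x4 = H NAND L = H
G4 = G2 AND G3 = H AND H = H
G5 = G2 AND G4 = H AND H = H
G7 = G5 NAND G1 = H NAND H = L
G8 = x3 NAND G3 = H NAND H = L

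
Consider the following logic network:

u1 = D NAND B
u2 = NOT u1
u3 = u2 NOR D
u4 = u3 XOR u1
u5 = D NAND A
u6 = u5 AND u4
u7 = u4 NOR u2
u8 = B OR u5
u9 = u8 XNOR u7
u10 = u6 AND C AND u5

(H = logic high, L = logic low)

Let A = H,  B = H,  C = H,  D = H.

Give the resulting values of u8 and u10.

u8 = H; u10 = L

u1 = D NAND B = H NAND H = L
u2 = NOT u1 = NOT L = H
u3 = u2 NOR D = H NOR H = L
u4 = u3 XOR u1 = L XOR L = L
u5 = D NAND A = H NAND H = L
u6 = u5 AND u4 = L AND L = L
u8 = B OR u5 = H OR L = H
u10 = u6 AND C AND u5 = L AND H AND L = L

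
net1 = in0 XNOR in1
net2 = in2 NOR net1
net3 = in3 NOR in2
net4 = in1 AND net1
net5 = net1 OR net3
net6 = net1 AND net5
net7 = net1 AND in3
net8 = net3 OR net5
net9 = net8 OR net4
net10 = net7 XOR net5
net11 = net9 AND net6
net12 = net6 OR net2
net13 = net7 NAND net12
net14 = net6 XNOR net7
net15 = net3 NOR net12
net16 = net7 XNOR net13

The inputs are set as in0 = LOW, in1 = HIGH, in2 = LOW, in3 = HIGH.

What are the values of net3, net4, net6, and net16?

net3 = LOW; net4 = LOW; net6 = LOW; net16 = LOW

net1 = in0 XNOR in1 = LOW XNOR HIGH = LOW
net2 = in2 NOR net1 = LOW NOR LOW = HIGH
net3 = in3 NOR in2 = HIGH NOR LOW = LOW
net4 = in1 AND net1 = HIGH AND LOW = LOW
net5 = net1 OR net3 = LOW OR LOW = LOW
net6 = net1 AND net5 = LOW AND LOW = LOW
net7 = net1 AND in3 = LOW AND HIGH = LOW
net12 = net6 OR net2 = LOW OR HIGH = HIGH
net13 = net7 NAND net12 = LOW NAND HIGH = HIGH
net16 = net7 XNOR net13 = LOW XNOR HIGH = LOW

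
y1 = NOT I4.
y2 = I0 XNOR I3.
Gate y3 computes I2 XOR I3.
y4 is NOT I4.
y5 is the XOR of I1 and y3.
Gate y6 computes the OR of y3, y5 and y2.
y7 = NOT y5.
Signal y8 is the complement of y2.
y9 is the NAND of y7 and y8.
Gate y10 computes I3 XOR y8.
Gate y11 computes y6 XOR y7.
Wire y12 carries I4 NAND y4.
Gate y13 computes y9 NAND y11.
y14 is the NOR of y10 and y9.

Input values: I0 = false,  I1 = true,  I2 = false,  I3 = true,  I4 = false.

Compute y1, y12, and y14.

y1 = true, y12 = true, y14 = true

y1 = NOT I4 = NOT false = true
y2 = I0 XNOR I3 = false XNOR true = false
y3 = I2 XOR I3 = false XOR true = true
y4 = NOT I4 = NOT false = true
y5 = I1 XOR y3 = true XOR true = false
y7 = NOT y5 = NOT false = true
y8 = NOT y2 = NOT false = true
y9 = y7 NAND y8 = true NAND true = false
y10 = I3 XOR y8 = true XOR true = false
y12 = I4 NAND y4 = false NAND true = true
y14 = y10 NOR y9 = false NOR false = true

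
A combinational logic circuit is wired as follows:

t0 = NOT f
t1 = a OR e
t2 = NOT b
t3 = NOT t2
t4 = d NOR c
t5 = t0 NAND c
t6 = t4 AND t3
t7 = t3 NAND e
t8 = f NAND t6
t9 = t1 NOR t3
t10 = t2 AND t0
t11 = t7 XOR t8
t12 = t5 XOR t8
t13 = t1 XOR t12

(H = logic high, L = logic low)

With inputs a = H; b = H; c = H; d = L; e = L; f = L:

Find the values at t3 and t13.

t3 = H, t13 = L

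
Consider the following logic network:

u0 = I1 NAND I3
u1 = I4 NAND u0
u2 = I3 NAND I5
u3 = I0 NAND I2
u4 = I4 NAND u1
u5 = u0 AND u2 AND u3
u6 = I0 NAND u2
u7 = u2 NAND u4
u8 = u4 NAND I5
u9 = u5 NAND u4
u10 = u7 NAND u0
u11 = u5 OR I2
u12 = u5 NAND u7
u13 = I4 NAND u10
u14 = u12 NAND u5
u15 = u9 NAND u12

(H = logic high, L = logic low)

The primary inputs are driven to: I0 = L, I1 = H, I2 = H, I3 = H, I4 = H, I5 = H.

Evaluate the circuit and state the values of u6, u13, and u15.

u6 = H, u13 = L, u15 = L

u0 = I1 NAND I3 = H NAND H = L
u1 = I4 NAND u0 = H NAND L = H
u2 = I3 NAND I5 = H NAND H = L
u3 = I0 NAND I2 = L NAND H = H
u4 = I4 NAND u1 = H NAND H = L
u5 = u0 AND u2 AND u3 = L AND L AND H = L
u6 = I0 NAND u2 = L NAND L = H
u7 = u2 NAND u4 = L NAND L = H
u9 = u5 NAND u4 = L NAND L = H
u10 = u7 NAND u0 = H NAND L = H
u12 = u5 NAND u7 = L NAND H = H
u13 = I4 NAND u10 = H NAND H = L
u15 = u9 NAND u12 = H NAND H = L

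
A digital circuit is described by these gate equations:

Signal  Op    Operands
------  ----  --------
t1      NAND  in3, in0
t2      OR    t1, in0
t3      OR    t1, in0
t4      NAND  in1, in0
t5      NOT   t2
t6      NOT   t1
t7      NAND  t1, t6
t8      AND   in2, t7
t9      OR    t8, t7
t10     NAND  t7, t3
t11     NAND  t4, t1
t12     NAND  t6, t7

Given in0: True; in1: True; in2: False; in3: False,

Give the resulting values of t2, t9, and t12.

t1 = in3 NAND in0 = False NAND True = True
t2 = t1 OR in0 = True OR True = True
t6 = NOT t1 = NOT True = False
t7 = t1 NAND t6 = True NAND False = True
t8 = in2 AND t7 = False AND True = False
t9 = t8 OR t7 = False OR True = True
t12 = t6 NAND t7 = False NAND True = True

t2 = True, t9 = True, t12 = True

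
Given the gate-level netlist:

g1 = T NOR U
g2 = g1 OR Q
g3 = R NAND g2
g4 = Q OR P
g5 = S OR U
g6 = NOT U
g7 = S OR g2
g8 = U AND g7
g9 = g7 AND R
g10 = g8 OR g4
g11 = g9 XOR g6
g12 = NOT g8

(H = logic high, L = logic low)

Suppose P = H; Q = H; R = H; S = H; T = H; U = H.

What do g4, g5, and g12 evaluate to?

g4 = H; g5 = H; g12 = L

g1 = T NOR U = H NOR H = L
g2 = g1 OR Q = L OR H = H
g4 = Q OR P = H OR H = H
g5 = S OR U = H OR H = H
g7 = S OR g2 = H OR H = H
g8 = U AND g7 = H AND H = H
g12 = NOT g8 = NOT H = L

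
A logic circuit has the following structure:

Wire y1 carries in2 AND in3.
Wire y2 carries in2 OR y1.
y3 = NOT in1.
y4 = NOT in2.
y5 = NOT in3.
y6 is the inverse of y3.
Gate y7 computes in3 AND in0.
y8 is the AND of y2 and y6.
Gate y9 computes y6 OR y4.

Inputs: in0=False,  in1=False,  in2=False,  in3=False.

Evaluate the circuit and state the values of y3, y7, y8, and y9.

y3 = True, y7 = False, y8 = False, y9 = True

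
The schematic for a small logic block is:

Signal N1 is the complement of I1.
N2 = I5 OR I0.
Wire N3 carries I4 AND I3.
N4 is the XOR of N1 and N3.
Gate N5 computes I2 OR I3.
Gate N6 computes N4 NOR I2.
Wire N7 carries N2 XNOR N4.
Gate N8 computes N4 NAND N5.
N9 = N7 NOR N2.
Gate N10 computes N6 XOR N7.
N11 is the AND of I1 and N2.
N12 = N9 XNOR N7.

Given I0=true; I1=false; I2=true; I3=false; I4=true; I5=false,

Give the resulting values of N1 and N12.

N1 = true, N12 = false

N1 = NOT I1 = NOT false = true
N2 = I5 OR I0 = false OR true = true
N3 = I4 AND I3 = true AND false = false
N4 = N1 XOR N3 = true XOR false = true
N7 = N2 XNOR N4 = true XNOR true = true
N9 = N7 NOR N2 = true NOR true = false
N12 = N9 XNOR N7 = false XNOR true = false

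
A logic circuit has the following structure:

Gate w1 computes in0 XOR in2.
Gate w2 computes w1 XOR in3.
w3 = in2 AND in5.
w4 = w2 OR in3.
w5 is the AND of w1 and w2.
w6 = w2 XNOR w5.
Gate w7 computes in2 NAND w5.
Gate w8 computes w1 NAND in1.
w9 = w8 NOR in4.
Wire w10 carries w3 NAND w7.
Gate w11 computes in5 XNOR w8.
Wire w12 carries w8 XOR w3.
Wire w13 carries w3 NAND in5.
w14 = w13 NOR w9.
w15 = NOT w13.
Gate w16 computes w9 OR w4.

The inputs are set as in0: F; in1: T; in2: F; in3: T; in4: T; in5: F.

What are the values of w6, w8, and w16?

w6 = F; w8 = T; w16 = T

w1 = in0 XOR in2 = F XOR F = F
w2 = w1 XOR in3 = F XOR T = T
w4 = w2 OR in3 = T OR T = T
w5 = w1 AND w2 = F AND T = F
w6 = w2 XNOR w5 = T XNOR F = F
w8 = w1 NAND in1 = F NAND T = T
w9 = w8 NOR in4 = T NOR T = F
w16 = w9 OR w4 = F OR T = T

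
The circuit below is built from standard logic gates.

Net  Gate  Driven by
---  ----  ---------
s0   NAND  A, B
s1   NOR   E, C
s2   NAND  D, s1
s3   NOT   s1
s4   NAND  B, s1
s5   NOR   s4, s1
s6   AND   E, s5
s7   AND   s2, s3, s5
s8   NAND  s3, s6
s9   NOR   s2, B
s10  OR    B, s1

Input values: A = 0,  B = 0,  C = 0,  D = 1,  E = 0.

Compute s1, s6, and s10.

s1 = 1, s6 = 0, s10 = 1

s1 = E NOR C = 0 NOR 0 = 1
s4 = B NAND s1 = 0 NAND 1 = 1
s5 = s4 NOR s1 = 1 NOR 1 = 0
s6 = E AND s5 = 0 AND 0 = 0
s10 = B OR s1 = 0 OR 1 = 1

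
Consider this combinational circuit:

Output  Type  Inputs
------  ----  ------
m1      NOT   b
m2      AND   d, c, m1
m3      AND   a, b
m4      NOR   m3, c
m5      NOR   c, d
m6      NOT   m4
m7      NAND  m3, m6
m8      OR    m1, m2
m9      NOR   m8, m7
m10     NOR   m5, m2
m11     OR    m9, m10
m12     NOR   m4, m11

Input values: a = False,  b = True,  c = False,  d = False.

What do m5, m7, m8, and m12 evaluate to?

m5 = True  m7 = True  m8 = False  m12 = False

m1 = NOT b = NOT True = False
m2 = d AND c AND m1 = False AND False AND False = False
m3 = a AND b = False AND True = False
m4 = m3 NOR c = False NOR False = True
m5 = c NOR d = False NOR False = True
m6 = NOT m4 = NOT True = False
m7 = m3 NAND m6 = False NAND False = True
m8 = m1 OR m2 = False OR False = False
m9 = m8 NOR m7 = False NOR True = False
m10 = m5 NOR m2 = True NOR False = False
m11 = m9 OR m10 = False OR False = False
m12 = m4 NOR m11 = True NOR False = False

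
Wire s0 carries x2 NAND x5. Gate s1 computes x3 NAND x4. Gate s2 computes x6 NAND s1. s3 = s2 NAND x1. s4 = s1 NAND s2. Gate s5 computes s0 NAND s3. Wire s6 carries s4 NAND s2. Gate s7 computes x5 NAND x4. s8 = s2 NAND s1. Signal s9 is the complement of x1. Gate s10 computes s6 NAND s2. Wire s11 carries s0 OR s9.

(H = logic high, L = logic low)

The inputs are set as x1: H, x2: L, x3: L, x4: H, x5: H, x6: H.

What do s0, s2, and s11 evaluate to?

s0 = H, s2 = L, s11 = H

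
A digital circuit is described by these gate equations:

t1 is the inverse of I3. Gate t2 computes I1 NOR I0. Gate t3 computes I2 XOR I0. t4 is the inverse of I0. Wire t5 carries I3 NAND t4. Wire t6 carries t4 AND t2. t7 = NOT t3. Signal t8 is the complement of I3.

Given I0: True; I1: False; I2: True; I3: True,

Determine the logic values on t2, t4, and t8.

t2 = I1 NOR I0 = False NOR True = False
t4 = NOT I0 = NOT True = False
t8 = NOT I3 = NOT True = False

t2 = False  t4 = False  t8 = False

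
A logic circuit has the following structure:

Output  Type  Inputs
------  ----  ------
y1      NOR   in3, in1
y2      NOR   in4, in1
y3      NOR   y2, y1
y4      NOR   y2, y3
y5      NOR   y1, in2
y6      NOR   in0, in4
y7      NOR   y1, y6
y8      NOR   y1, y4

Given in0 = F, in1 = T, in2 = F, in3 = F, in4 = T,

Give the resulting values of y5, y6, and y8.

y1 = in3 NOR in1 = F NOR T = F
y2 = in4 NOR in1 = T NOR T = F
y3 = y2 NOR y1 = F NOR F = T
y4 = y2 NOR y3 = F NOR T = F
y5 = y1 NOR in2 = F NOR F = T
y6 = in0 NOR in4 = F NOR T = F
y8 = y1 NOR y4 = F NOR F = T

y5 = T; y6 = F; y8 = T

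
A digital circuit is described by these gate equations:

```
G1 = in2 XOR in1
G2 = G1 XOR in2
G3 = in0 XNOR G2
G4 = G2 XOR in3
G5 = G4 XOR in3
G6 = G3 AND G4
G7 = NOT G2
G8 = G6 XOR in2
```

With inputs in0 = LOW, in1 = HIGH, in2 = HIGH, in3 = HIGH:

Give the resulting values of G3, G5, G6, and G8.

G3 = LOW, G5 = HIGH, G6 = LOW, G8 = HIGH

G1 = in2 XOR in1 = HIGH XOR HIGH = LOW
G2 = G1 XOR in2 = LOW XOR HIGH = HIGH
G3 = in0 XNOR G2 = LOW XNOR HIGH = LOW
G4 = G2 XOR in3 = HIGH XOR HIGH = LOW
G5 = G4 XOR in3 = LOW XOR HIGH = HIGH
G6 = G3 AND G4 = LOW AND LOW = LOW
G8 = G6 XOR in2 = LOW XOR HIGH = HIGH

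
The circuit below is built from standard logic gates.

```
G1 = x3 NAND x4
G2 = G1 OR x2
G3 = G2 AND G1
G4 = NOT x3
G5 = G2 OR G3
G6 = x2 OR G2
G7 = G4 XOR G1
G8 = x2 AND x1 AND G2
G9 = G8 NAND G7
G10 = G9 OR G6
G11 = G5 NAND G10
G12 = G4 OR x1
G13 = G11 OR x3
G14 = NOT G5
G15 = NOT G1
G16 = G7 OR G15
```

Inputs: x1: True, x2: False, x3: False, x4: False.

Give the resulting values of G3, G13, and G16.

G1 = x3 NAND x4 = False NAND False = True
G2 = G1 OR x2 = True OR False = True
G3 = G2 AND G1 = True AND True = True
G4 = NOT x3 = NOT False = True
G5 = G2 OR G3 = True OR True = True
G6 = x2 OR G2 = False OR True = True
G7 = G4 XOR G1 = True XOR True = False
G8 = x2 AND x1 AND G2 = False AND True AND True = False
G9 = G8 NAND G7 = False NAND False = True
G10 = G9 OR G6 = True OR True = True
G11 = G5 NAND G10 = True NAND True = False
G13 = G11 OR x3 = False OR False = False
G15 = NOT G1 = NOT True = False
G16 = G7 OR G15 = False OR False = False

G3 = True, G13 = False, G16 = False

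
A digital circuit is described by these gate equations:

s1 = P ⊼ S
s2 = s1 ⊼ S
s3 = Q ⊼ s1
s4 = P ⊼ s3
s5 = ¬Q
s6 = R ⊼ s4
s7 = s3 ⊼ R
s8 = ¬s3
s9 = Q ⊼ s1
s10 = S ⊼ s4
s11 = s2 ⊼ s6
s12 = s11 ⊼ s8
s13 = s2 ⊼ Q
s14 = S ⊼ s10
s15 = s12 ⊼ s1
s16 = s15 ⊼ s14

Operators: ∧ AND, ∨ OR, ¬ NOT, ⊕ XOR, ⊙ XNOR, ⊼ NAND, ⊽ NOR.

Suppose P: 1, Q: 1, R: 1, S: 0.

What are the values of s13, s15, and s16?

s13 = 0, s15 = 1, s16 = 0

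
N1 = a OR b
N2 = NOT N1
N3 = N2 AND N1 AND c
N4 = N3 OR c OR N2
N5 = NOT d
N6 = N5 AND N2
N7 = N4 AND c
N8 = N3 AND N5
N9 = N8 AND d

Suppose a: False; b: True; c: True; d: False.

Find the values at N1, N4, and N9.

N1 = True, N4 = True, N9 = False

N1 = a OR b = False OR True = True
N2 = NOT N1 = NOT True = False
N3 = N2 AND N1 AND c = False AND True AND True = False
N4 = N3 OR c OR N2 = False OR True OR False = True
N5 = NOT d = NOT False = True
N8 = N3 AND N5 = False AND True = False
N9 = N8 AND d = False AND False = False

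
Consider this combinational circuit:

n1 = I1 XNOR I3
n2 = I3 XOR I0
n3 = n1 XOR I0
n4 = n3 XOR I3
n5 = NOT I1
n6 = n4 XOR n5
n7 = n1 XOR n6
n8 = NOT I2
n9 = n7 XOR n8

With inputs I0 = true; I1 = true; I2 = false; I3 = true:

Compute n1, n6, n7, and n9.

n1 = true, n6 = true, n7 = false, n9 = true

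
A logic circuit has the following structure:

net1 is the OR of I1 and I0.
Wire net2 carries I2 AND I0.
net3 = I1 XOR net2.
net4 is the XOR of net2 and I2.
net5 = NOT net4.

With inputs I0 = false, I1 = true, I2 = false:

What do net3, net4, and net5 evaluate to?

net3 = true; net4 = false; net5 = true

net2 = I2 AND I0 = false AND false = false
net3 = I1 XOR net2 = true XOR false = true
net4 = net2 XOR I2 = false XOR false = false
net5 = NOT net4 = NOT false = true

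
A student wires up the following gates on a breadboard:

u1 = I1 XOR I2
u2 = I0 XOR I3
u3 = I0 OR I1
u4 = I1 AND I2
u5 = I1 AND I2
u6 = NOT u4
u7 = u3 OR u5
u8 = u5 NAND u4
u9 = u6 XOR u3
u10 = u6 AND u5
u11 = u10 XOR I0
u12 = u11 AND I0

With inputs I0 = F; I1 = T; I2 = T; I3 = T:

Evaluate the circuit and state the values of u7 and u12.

u7 = T, u12 = F

u3 = I0 OR I1 = F OR T = T
u4 = I1 AND I2 = T AND T = T
u5 = I1 AND I2 = T AND T = T
u6 = NOT u4 = NOT T = F
u7 = u3 OR u5 = T OR T = T
u10 = u6 AND u5 = F AND T = F
u11 = u10 XOR I0 = F XOR F = F
u12 = u11 AND I0 = F AND F = F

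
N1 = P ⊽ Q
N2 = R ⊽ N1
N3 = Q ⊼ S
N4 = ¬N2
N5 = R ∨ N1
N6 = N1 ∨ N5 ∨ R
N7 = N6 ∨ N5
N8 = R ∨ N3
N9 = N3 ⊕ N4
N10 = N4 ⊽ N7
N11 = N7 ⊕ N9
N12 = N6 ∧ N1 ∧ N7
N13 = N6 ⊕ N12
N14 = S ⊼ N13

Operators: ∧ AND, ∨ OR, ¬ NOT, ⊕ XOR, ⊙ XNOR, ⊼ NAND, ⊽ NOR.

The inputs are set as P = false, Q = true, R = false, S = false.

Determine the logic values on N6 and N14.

N6 = false, N14 = true

N1 = P NOR Q = false NOR true = false
N5 = R OR N1 = false OR false = false
N6 = N1 OR N5 OR R = false OR false OR false = false
N7 = N6 OR N5 = false OR false = false
N12 = N6 AND N1 AND N7 = false AND false AND false = false
N13 = N6 XOR N12 = false XOR false = false
N14 = S NAND N13 = false NAND false = true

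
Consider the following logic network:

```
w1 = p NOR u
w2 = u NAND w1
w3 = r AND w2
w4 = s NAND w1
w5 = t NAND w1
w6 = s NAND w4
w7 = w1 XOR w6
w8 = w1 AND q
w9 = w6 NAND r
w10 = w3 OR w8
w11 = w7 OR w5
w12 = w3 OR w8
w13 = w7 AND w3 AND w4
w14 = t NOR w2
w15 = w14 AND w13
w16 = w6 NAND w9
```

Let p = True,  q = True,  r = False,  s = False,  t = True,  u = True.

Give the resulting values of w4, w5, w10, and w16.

w1 = p NOR u = True NOR True = False
w2 = u NAND w1 = True NAND False = True
w3 = r AND w2 = False AND True = False
w4 = s NAND w1 = False NAND False = True
w5 = t NAND w1 = True NAND False = True
w6 = s NAND w4 = False NAND True = True
w8 = w1 AND q = False AND True = False
w9 = w6 NAND r = True NAND False = True
w10 = w3 OR w8 = False OR False = False
w16 = w6 NAND w9 = True NAND True = False

w4 = True, w5 = True, w10 = False, w16 = False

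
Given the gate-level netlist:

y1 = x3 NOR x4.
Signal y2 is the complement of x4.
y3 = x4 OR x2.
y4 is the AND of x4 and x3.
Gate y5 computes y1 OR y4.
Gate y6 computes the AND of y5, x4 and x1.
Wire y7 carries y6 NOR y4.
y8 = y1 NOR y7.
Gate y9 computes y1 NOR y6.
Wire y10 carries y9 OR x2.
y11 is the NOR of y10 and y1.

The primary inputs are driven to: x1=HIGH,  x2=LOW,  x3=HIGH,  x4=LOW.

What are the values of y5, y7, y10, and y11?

y5 = LOW, y7 = HIGH, y10 = HIGH, y11 = LOW

y1 = x3 NOR x4 = HIGH NOR LOW = LOW
y4 = x4 AND x3 = LOW AND HIGH = LOW
y5 = y1 OR y4 = LOW OR LOW = LOW
y6 = y5 AND x4 AND x1 = LOW AND LOW AND HIGH = LOW
y7 = y6 NOR y4 = LOW NOR LOW = HIGH
y9 = y1 NOR y6 = LOW NOR LOW = HIGH
y10 = y9 OR x2 = HIGH OR LOW = HIGH
y11 = y10 NOR y1 = HIGH NOR LOW = LOW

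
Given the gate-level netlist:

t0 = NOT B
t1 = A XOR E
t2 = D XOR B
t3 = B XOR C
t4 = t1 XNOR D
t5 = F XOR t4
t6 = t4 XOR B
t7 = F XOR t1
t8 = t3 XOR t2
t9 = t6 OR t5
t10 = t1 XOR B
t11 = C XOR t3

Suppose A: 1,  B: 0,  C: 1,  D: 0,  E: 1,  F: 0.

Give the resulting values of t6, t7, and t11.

t1 = A XOR E = 1 XOR 1 = 0
t3 = B XOR C = 0 XOR 1 = 1
t4 = t1 XNOR D = 0 XNOR 0 = 1
t6 = t4 XOR B = 1 XOR 0 = 1
t7 = F XOR t1 = 0 XOR 0 = 0
t11 = C XOR t3 = 1 XOR 1 = 0

t6 = 1, t7 = 0, t11 = 0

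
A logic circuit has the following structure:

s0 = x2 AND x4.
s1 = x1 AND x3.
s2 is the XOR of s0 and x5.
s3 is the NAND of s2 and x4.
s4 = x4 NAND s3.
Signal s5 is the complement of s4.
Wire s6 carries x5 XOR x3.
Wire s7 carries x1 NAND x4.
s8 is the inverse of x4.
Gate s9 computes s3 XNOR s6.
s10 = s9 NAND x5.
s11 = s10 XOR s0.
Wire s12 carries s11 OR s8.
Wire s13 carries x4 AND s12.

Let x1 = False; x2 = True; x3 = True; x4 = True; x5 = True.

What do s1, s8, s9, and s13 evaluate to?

s1 = False, s8 = False, s9 = False, s13 = False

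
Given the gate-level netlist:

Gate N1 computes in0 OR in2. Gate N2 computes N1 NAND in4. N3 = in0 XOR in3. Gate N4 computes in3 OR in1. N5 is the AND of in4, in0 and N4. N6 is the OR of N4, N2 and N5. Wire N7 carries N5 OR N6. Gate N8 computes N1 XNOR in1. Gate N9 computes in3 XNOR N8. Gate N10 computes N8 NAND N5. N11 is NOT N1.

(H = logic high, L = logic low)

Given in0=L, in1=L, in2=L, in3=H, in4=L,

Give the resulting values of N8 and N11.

N8 = H, N11 = H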